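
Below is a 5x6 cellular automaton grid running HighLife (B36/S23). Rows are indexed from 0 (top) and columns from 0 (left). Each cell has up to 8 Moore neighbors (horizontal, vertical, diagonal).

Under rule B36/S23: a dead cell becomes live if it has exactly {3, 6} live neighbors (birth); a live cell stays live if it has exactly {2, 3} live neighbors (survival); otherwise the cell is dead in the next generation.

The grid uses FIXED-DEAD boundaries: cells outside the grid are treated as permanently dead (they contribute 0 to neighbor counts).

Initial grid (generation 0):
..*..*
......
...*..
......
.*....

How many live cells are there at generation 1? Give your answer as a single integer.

Answer: 0

Derivation:
Simulating step by step:
Generation 0 (given above): 4 live cells
Generation 1: 0 live cells
......
......
......
......
......
Population at generation 1: 0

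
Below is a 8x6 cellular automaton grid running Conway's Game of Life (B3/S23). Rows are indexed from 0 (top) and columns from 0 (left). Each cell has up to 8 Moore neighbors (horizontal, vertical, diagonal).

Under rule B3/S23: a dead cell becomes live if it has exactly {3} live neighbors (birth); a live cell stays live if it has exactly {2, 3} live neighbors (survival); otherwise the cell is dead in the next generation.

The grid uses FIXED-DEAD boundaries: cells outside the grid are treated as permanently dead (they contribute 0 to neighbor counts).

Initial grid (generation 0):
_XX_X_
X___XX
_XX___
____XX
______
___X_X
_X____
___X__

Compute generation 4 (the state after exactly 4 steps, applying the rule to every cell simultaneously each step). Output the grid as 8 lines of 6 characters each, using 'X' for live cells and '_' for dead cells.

Answer: ______
______
______
______
______
______
______
______

Derivation:
Simulating step by step:
Generation 0 (given above): 14 live cells
Generation 1: 12 live cells
_X_XXX
X___XX
_X_X__
______
_____X
______
__X_X_
______
Generation 2: 6 live cells
___X_X
XX___X
____X_
______
______
______
______
______
Generation 3: 2 live cells
____X_
_____X
______
______
______
______
______
______
Generation 4: 0 live cells
(generation 4 grid is the final answer)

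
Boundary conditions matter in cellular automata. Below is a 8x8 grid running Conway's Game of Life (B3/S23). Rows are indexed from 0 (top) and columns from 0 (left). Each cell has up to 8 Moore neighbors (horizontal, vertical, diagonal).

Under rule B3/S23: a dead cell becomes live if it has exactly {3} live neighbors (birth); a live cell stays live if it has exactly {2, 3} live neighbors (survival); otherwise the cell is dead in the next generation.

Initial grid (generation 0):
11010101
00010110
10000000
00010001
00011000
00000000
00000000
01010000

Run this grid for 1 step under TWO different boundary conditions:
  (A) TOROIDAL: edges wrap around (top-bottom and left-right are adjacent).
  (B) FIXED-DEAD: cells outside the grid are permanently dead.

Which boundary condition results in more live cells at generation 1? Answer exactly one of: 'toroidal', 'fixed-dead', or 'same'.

Under TOROIDAL boundary, generation 1:
11010101
01100110
00001011
00011000
00011000
00000000
00000000
01001000
Population = 18

Under FIXED-DEAD boundary, generation 1:
00100100
11100110
00001010
00011000
00011000
00000000
00000000
00000000
Population = 13

Comparison: toroidal=18, fixed-dead=13 -> toroidal

Answer: toroidal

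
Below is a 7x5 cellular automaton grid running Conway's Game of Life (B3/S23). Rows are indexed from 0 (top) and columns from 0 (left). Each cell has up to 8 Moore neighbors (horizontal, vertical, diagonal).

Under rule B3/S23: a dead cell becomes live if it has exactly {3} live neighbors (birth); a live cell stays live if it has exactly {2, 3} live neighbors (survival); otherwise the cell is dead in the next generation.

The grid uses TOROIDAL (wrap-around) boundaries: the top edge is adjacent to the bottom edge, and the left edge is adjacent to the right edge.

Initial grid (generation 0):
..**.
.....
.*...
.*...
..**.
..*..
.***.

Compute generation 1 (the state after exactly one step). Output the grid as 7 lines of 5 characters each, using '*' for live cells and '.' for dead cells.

Answer: .*.*.
..*..
.....
.*...
.***.
.....
.*...

Derivation:
Simulating step by step:
Generation 0 (given above): 10 live cells
Generation 1: 8 live cells
(generation 1 grid is the final answer)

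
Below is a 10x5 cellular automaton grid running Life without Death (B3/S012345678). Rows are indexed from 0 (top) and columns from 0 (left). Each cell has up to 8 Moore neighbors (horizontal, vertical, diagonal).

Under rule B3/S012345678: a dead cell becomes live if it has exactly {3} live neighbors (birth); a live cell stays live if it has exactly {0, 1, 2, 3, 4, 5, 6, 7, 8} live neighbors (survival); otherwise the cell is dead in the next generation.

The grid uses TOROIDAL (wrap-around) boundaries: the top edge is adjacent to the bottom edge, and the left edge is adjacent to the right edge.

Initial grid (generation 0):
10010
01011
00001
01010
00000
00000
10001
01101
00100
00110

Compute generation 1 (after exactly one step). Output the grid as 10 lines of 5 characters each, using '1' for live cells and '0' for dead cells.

Answer: 11010
01111
00001
01010
00000
00000
11011
01101
00100
01111

Derivation:
Simulating step by step:
Generation 0 (given above): 16 live cells
Generation 1: 22 live cells
(generation 1 grid is the final answer)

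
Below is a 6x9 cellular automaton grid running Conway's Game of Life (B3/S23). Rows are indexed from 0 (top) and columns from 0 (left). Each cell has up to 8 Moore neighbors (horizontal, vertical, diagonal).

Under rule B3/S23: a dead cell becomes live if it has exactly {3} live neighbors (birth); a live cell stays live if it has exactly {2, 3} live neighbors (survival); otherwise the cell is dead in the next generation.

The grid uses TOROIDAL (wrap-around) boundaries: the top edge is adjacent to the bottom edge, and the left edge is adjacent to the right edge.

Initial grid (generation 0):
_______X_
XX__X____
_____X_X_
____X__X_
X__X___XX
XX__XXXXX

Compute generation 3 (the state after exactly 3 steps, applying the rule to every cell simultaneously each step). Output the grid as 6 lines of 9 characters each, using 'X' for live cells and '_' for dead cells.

Answer: ______XX_
___XX_X_X
____X_X_X
__X___XX_
_________
__X______

Derivation:
Simulating step by step:
Generation 0 (given above): 19 live cells
Generation 1: 15 live cells
____X__X_
______X_X
____XXX_X
____X__X_
_X_X_____
_X__XX___
Generation 2: 20 live cells
____X_XX_
____X_X_X
____X_X_X
___XX_XX_
__XX_X___
__XXXX___
Generation 3: 13 live cells
(generation 3 grid is the final answer)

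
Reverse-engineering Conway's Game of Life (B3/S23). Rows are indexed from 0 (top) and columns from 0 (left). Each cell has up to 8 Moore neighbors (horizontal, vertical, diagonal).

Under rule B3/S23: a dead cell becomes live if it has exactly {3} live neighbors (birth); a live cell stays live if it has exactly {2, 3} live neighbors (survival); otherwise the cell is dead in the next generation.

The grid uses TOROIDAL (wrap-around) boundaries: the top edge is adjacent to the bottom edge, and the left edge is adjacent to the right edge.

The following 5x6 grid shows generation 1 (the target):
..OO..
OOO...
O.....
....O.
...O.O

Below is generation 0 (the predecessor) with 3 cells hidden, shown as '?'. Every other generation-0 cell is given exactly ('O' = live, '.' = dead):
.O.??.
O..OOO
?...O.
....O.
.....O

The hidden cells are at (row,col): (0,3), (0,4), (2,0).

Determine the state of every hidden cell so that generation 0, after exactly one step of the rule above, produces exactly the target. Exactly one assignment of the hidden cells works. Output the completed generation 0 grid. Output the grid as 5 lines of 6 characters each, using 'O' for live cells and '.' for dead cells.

Hidden generation-0 cells (in order): (0,3), (0,4), (2,0).
A hidden cell only influences target cells in its own 3x3 neighborhood. Try each of the 2^3 = 8 assignments, step the completed generation 0 forward once under B3/S23, and compare with the target:
  (0,3)=. (0,4)=. (2,0)=. -> step gives (0,2)='.' but target has 'O' -> reject
  (0,3)=. (0,4)=. (2,0)=O -> step gives (0,2)='.' but target has 'O' -> reject
  (0,3)=. (0,4)=O (2,0)=. -> step gives (0,2)='.' but target has 'O' -> reject
  (0,3)=. (0,4)=O (2,0)=O -> step gives (0,2)='.' but target has 'O' -> reject
  (0,3)=O (0,4)=. (2,0)=. -> step gives (1,1)='.' but target has 'O' -> reject
  (0,3)=O (0,4)=. (2,0)=O -> step gives (1,3)='O' but target has '.' -> reject
  (0,3)=O (0,4)=O (2,0)=. -> step gives (1,1)='.' but target has 'O' -> reject
  (0,3)=O (0,4)=O (2,0)=O -> step reproduces the target at every cell -> ACCEPT
Unique solution: (0,3)=live, (0,4)=live, (2,0)=live.
Check: live-neighbor counts of every cell in the completed generation 0:
413355
333455
221446
210224
212342
Applying B3/S23 to generation 0 with these counts gives:
..OO..
OOO...
O.....
....O.
...O.O
which matches the target exactly.

Answer: .O.OO.
O..OOO
O...O.
....O.
.....O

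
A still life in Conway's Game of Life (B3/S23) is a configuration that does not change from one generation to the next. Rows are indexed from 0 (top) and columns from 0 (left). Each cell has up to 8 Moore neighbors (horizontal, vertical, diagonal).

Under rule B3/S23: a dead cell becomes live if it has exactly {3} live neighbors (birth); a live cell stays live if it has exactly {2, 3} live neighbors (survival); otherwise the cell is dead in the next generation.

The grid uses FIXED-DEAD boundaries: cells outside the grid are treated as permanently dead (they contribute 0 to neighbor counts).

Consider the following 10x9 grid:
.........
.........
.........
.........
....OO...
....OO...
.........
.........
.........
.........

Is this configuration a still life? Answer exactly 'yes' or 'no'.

Answer: yes

Derivation:
Compute generation 1 and compare to generation 0 (given above):
Generation 1:
.........
.........
.........
.........
....OO...
....OO...
.........
.........
.........
.........
The grids are IDENTICAL -> still life.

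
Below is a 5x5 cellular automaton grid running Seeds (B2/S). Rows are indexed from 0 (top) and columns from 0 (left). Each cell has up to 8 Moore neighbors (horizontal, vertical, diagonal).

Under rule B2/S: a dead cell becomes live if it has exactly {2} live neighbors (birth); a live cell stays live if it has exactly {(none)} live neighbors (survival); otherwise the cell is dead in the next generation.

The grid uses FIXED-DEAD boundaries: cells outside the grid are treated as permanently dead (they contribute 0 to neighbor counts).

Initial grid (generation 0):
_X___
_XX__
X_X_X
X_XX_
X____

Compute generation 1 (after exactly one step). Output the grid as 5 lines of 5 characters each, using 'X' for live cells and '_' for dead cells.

Answer: X____
_____
_____
____X
__XX_

Derivation:
Simulating step by step:
Generation 0 (given above): 10 live cells
Generation 1: 4 live cells
(generation 1 grid is the final answer)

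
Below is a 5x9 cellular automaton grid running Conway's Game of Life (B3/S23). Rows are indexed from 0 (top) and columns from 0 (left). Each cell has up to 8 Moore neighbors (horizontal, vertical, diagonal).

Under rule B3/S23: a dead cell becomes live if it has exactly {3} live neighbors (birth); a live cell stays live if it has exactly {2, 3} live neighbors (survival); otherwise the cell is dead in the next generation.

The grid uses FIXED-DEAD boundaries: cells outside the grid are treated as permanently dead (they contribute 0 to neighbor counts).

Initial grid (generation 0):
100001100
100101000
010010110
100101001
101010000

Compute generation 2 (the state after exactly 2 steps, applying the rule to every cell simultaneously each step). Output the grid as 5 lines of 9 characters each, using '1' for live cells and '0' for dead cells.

Answer: 000001100
100110010
000111001
100001010
010111100

Derivation:
Simulating step by step:
Generation 0 (given above): 17 live cells
Generation 1: 21 live cells
000011100
110000010
111100110
101101110
010110000
Generation 2: 18 live cells
(generation 2 grid is the final answer)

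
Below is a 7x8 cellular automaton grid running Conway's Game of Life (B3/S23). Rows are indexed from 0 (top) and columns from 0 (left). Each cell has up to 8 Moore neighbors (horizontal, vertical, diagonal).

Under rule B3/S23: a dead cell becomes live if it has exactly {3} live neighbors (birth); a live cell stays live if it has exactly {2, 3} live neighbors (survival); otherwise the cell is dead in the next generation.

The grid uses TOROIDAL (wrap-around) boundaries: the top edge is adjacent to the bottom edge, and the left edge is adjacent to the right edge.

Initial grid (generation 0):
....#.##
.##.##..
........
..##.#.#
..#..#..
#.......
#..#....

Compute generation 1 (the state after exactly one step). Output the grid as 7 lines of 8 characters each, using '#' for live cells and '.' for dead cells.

Answer: ###.#.##
...####.
.#...##.
..###.#.
.####.#.
.#......
#.......

Derivation:
Simulating step by step:
Generation 0 (given above): 16 live cells
Generation 1: 24 live cells
(generation 1 grid is the final answer)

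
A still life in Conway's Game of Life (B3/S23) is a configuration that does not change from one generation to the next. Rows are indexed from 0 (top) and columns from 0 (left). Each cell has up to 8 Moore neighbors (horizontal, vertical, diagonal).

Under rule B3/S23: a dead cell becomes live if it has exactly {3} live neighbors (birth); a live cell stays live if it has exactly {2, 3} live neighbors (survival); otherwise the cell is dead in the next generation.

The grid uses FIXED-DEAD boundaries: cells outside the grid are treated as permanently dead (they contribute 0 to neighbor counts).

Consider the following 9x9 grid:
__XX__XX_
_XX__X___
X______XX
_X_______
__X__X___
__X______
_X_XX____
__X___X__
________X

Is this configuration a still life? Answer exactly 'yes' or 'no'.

Compute generation 1 and compare to generation 0 (given above):
Generation 1:
_XXX__X__
_XXX____X
X_X______
_X_______
_XX______
_XX_X____
_X_X_____
__XX_____
_________
Cell (0,1) differs: gen0=0 vs gen1=1 -> NOT a still life.

Answer: no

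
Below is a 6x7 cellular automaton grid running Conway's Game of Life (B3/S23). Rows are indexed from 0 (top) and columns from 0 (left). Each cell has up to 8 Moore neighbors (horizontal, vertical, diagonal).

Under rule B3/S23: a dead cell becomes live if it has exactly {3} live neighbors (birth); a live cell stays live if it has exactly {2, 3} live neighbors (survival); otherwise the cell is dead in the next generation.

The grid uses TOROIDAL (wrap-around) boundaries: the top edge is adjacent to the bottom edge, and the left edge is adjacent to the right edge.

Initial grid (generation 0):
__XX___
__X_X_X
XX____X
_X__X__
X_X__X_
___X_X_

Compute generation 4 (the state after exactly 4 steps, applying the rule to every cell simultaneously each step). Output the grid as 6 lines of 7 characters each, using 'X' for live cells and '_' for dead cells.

Simulating step by step:
Generation 0 (given above): 15 live cells
Generation 1: 19 live cells
__X__X_
__X__XX
_XXX__X
__X__X_
_XXX_XX
_X_X__X
Generation 2: 23 live cells
XXXXXX_
X___XXX
XX_XX_X
_____X_
_X_X_XX
_X_X__X
Generation 3: 6 live cells
_______
_______
_X_X___
_X_X___
_____XX
_______
Generation 4: 2 live cells
(generation 4 grid is the final answer)

Answer: _______
_______
_______
X___X__
_______
_______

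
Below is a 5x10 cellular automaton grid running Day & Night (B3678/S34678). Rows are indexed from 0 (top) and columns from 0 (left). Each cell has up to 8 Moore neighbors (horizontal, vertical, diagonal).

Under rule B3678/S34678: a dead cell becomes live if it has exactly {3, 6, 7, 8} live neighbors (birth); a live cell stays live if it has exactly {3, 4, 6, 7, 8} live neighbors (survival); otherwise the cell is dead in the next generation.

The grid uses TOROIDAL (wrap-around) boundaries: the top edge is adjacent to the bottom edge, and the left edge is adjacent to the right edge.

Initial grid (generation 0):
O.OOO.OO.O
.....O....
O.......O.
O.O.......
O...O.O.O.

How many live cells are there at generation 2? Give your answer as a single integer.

Simulating step by step:
Generation 0 (given above): 16 live cells
Generation 1: 19 live cells
.O.OO.OOOO
OO.OO.OOO.
.O.......O
.......O..
O.O.......
Generation 2: 18 live cells
.O.OO.O.OO
.O.OO.O...
..O...O...
OO........
.O.O..O..O
Population at generation 2: 18

Answer: 18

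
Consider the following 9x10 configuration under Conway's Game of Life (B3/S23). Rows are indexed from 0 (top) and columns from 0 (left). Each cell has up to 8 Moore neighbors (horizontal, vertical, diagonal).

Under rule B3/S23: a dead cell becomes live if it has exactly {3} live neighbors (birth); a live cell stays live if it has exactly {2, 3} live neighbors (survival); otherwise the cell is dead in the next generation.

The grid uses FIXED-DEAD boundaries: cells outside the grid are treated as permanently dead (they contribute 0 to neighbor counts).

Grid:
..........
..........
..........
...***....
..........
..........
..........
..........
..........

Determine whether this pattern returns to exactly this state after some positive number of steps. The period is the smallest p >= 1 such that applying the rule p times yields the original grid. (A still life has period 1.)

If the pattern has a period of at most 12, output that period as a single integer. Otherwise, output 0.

Simulating and comparing each generation to the original:
Gen 0 (original, given above): 3 live cells
Gen 1: 3 live cells, differs from original
Gen 2: 3 live cells, MATCHES original -> period = 2

Answer: 2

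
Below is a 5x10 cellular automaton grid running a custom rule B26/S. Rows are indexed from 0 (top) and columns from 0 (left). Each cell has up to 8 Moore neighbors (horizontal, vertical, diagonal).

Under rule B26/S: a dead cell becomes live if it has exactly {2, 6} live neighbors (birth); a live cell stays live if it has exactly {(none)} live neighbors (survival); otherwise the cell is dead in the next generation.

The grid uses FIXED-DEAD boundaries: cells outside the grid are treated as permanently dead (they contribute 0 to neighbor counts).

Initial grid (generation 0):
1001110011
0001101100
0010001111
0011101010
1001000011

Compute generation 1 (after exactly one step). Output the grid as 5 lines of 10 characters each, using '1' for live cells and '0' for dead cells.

Simulating step by step:
Generation 0 (given above): 24 live cells
Generation 1: 8 live cells
(generation 1 grid is the final answer)

Answer: 0010000000
0100000010
0101000000
0000000100
0100010000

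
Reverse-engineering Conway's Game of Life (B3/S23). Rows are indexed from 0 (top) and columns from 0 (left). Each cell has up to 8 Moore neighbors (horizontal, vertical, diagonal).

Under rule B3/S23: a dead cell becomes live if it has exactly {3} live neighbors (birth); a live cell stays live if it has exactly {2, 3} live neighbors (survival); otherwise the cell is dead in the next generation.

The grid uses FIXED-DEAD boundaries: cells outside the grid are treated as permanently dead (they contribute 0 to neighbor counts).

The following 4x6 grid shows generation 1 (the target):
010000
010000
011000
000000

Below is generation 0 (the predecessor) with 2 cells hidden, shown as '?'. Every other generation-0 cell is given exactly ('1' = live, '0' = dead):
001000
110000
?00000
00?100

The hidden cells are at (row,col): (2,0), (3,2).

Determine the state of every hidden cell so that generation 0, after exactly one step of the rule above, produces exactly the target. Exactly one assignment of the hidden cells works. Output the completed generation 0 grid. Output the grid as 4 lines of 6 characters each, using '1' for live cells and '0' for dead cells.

Answer: 001000
110000
000000
001100

Derivation:
Hidden generation-0 cells (in order): (2,0), (3,2).
A hidden cell only influences target cells in its own 3x3 neighborhood. Try each of the 2^2 = 4 assignments, step the completed generation 0 forward once under B3/S23, and compare with the target:
  (2,0)=0 (3,2)=0 -> step gives (2,1)='0' but target has '1' -> reject
  (2,0)=0 (3,2)=1 -> step reproduces the target at every cell -> ACCEPT
  (2,0)=1 (3,2)=0 -> step gives (1,0)='1' but target has '0' -> reject
  (2,0)=1 (3,2)=1 -> step gives (1,0)='1' but target has '0' -> reject
Unique solution: (2,0)=dead, (3,2)=live.
Check: live-neighbor counts of every cell in the completed generation 0:
231100
122100
233210
011110
Applying B3/S23 to generation 0 with these counts gives:
010000
010000
011000
000000
which matches the target exactly.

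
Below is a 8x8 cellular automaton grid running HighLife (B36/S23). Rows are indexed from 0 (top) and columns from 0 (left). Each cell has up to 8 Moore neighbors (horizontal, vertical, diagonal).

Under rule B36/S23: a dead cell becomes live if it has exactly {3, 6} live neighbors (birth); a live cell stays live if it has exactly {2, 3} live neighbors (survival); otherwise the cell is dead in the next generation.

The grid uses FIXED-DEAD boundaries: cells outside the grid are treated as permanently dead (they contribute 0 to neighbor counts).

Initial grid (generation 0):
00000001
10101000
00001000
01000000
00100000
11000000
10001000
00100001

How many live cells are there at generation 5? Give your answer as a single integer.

Answer: 10

Derivation:
Simulating step by step:
Generation 0 (given above): 13 live cells
Generation 1: 8 live cells
00000000
00010000
01010000
00000000
10100000
11000000
10000000
00000000
Generation 2: 8 live cells
00000000
00100000
00100000
01100000
10000000
10000000
11000000
00000000
Generation 3: 8 live cells
00000000
00000000
00110000
01100000
10000000
10000000
11000000
00000000
Generation 4: 10 live cells
00000000
00000000
01110000
01110000
10000000
10000000
11000000
00000000
Generation 5: 10 live cells
00000000
00100000
01010000
10010000
10100000
10000000
11000000
00000000
Population at generation 5: 10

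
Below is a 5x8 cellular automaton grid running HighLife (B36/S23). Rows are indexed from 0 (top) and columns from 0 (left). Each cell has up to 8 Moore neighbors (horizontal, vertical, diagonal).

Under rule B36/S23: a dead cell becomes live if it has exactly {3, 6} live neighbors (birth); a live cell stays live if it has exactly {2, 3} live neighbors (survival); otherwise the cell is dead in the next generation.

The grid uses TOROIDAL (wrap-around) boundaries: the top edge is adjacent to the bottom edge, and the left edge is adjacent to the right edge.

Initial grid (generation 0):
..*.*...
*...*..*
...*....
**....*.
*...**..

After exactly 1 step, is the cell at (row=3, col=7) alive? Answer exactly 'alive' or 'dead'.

Answer: alive

Derivation:
Simulating step by step:
Generation 0 (given above): 12 live cells
Generation 1: 16 live cells
**..*..*
....*...
.*......
**..**.*
*..***.*

Cell (3,7) at generation 1: 1 -> alive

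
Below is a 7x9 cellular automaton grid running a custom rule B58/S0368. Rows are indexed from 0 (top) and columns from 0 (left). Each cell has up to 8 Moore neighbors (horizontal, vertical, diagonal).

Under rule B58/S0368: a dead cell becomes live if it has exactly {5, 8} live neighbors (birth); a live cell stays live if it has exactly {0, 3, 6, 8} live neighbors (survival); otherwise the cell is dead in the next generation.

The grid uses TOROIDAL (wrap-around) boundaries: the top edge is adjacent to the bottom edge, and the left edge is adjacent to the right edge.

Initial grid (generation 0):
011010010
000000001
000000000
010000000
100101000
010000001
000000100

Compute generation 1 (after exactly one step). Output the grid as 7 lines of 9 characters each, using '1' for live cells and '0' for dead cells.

Answer: 000010000
000000000
000000000
000000000
100101000
000000000
000000000

Derivation:
Simulating step by step:
Generation 0 (given above): 12 live cells
Generation 1: 4 live cells
(generation 1 grid is the final answer)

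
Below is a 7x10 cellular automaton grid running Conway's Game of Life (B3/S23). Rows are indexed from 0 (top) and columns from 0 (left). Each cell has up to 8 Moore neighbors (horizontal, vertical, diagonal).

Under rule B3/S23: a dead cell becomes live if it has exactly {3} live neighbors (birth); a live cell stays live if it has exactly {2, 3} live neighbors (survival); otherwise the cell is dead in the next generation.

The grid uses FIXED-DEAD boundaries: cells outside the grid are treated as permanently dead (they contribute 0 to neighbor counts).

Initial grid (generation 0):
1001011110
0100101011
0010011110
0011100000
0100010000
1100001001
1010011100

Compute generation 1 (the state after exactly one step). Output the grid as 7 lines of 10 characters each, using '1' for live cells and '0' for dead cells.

Answer: 0000111011
0111100001
0110001011
0111100100
1101110000
1010000100
1000011100

Derivation:
Simulating step by step:
Generation 0 (given above): 30 live cells
Generation 1: 32 live cells
(generation 1 grid is the final answer)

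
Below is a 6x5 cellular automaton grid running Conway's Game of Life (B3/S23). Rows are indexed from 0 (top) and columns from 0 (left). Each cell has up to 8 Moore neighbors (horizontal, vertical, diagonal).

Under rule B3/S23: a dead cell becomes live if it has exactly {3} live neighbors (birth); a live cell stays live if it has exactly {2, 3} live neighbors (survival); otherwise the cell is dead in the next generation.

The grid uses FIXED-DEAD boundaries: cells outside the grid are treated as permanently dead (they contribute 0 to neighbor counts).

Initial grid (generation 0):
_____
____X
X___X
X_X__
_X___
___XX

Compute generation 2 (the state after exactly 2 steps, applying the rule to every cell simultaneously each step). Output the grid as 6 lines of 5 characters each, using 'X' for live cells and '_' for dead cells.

Answer: _____
_____
_____
X__X_
_XX__
__X__

Derivation:
Simulating step by step:
Generation 0 (given above): 8 live cells
Generation 1: 6 live cells
_____
_____
_X_X_
X____
_XXX_
_____
Generation 2: 5 live cells
(generation 2 grid is the final answer)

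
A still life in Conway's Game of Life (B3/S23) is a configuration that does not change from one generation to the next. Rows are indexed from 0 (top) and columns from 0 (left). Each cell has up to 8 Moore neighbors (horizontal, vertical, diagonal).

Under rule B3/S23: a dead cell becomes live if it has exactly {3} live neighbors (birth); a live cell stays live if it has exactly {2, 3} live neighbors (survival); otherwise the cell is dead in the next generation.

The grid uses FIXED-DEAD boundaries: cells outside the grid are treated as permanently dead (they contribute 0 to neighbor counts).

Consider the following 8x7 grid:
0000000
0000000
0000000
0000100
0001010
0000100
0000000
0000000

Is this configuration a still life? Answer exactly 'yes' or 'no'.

Compute generation 1 and compare to generation 0 (given above):
Generation 1:
0000000
0000000
0000000
0000100
0001010
0000100
0000000
0000000
The grids are IDENTICAL -> still life.

Answer: yes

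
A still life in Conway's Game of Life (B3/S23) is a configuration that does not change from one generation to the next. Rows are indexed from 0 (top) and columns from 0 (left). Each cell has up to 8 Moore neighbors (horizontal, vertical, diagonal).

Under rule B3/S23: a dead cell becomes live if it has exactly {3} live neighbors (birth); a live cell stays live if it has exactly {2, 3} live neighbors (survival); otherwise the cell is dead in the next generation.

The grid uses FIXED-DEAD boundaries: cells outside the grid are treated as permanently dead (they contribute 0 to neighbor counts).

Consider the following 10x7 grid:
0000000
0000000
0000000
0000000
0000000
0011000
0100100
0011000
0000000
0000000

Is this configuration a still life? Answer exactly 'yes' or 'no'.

Answer: yes

Derivation:
Compute generation 1 and compare to generation 0 (given above):
Generation 1:
0000000
0000000
0000000
0000000
0000000
0011000
0100100
0011000
0000000
0000000
The grids are IDENTICAL -> still life.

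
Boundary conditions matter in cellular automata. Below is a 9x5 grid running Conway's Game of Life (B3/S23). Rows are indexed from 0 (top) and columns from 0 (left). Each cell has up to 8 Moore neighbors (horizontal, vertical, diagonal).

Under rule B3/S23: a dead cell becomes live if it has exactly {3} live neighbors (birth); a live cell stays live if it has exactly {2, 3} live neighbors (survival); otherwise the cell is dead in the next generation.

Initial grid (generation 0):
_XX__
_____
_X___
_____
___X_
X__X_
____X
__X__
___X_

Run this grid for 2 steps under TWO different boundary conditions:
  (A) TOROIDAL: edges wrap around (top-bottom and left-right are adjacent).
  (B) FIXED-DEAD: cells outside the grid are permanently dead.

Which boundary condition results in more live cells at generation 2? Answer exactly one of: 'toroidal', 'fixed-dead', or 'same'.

Answer: toroidal

Derivation:
Under TOROIDAL boundary, generation 2:
___X_
_XX__
_____
_____
_____
___X_
__XXX
___X_
___X_
Population = 9

Under FIXED-DEAD boundary, generation 2:
_____
_____
_____
_____
_____
___XX
__XX_
_____
_____
Population = 4

Comparison: toroidal=9, fixed-dead=4 -> toroidal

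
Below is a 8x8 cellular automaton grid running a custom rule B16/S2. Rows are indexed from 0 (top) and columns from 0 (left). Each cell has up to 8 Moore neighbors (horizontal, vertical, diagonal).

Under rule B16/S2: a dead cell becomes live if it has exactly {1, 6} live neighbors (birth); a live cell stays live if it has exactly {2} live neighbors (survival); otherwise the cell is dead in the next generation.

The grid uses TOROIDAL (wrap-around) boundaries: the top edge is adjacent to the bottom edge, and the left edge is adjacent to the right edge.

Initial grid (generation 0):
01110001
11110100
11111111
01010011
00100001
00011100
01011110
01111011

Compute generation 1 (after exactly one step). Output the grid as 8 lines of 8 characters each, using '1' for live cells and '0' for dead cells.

Simulating step by step:
Generation 0 (given above): 37 live cells
Generation 1: 7 live cells
(generation 1 grid is the final answer)

Answer: 10000000
00001000
00000000
10100000
00000001
00000000
01100000
00000000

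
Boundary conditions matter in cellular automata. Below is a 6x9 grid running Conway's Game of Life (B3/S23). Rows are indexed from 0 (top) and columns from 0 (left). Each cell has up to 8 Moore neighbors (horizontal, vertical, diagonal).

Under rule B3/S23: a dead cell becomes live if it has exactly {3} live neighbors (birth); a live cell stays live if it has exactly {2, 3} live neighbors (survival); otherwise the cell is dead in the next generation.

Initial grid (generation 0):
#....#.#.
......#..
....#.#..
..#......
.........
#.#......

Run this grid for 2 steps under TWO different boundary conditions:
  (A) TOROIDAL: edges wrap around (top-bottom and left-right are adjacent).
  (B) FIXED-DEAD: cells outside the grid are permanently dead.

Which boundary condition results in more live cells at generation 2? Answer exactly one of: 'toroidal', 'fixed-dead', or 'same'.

Answer: toroidal

Derivation:
Under TOROIDAL boundary, generation 2:
......#.#
.....###.
......#..
.........
#........
.##....#.
Population = 10

Under FIXED-DEAD boundary, generation 2:
......##.
.....###.
......#..
.........
.........
.........
Population = 6

Comparison: toroidal=10, fixed-dead=6 -> toroidal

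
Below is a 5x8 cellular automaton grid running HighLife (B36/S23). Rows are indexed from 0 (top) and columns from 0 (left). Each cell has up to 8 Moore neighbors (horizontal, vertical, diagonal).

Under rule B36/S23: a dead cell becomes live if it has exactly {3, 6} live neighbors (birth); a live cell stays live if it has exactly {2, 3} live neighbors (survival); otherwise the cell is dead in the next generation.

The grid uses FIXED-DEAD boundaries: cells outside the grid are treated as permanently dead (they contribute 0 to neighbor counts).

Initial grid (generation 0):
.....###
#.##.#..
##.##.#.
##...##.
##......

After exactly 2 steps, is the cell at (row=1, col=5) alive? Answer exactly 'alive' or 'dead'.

Answer: dead

Derivation:
Simulating step by step:
Generation 0 (given above): 18 live cells
Generation 1: 14 live cells
....###.
#.##...#
...#..#.
....###.
##......
Generation 2: 15 live cells
...####.
..##...#
..##..##
....###.
.....#..

Cell (1,5) at generation 2: 0 -> dead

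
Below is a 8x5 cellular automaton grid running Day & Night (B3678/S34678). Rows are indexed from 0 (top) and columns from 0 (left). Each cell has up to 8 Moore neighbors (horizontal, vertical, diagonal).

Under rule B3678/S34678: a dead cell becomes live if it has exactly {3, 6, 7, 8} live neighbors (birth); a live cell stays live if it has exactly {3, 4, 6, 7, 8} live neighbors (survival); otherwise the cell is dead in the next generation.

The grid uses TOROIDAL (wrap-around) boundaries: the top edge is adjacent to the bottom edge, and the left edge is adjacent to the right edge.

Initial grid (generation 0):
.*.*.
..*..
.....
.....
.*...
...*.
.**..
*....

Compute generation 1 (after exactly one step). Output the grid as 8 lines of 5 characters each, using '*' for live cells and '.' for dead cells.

Simulating step by step:
Generation 0 (given above): 8 live cells
Generation 1: 2 live cells
(generation 1 grid is the final answer)

Answer: ..*..
.....
.....
.....
.....
.*...
.....
.....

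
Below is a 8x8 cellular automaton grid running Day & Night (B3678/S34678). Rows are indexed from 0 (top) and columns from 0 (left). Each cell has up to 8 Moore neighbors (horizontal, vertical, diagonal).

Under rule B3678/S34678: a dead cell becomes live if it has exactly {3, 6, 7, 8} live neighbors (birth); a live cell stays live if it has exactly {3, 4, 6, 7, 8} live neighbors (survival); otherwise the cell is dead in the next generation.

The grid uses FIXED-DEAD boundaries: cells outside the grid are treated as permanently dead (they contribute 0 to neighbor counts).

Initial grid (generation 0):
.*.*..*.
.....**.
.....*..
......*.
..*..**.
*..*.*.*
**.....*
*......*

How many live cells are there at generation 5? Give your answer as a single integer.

Answer: 23

Derivation:
Simulating step by step:
Generation 0 (given above): 19 live cells
Generation 1: 15 live cells
.....*..
....***.
.....*..
......*.
....****
..*.*...
**......
.*......
Generation 2: 20 live cells
....***.
....***.
....**..
....*.**
...*.**.
.*.*..*.
.**.....
*.......
Generation 3: 22 live cells
....*.*.
...*.**.
...***.*
...****.
..*..**.
....**..
***.....
.*......
Generation 4: 25 live cells
........
...**.**
..*****.
..****.*
....***.
..**.**.
.*......
***.....
Generation 5: 23 live cells
........
..***.*.
..****..
..*****.
...***.*
.....**.
**.*....
.*......
Population at generation 5: 23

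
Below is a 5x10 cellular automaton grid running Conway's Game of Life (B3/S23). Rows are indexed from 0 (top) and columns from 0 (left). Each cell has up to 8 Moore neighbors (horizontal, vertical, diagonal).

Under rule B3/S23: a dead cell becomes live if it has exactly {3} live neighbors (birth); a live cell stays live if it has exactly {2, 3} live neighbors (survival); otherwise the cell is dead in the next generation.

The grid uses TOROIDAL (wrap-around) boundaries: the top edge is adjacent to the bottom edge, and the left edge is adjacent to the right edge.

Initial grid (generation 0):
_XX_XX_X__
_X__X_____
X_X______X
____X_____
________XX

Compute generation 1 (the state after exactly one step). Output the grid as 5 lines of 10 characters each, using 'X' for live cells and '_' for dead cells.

Simulating step by step:
Generation 0 (given above): 13 live cells
Generation 1: 18 live cells
(generation 1 grid is the final answer)

Answer: XXXXXX__X_
____XX____
XX_X______
X_______X_
___XXX__X_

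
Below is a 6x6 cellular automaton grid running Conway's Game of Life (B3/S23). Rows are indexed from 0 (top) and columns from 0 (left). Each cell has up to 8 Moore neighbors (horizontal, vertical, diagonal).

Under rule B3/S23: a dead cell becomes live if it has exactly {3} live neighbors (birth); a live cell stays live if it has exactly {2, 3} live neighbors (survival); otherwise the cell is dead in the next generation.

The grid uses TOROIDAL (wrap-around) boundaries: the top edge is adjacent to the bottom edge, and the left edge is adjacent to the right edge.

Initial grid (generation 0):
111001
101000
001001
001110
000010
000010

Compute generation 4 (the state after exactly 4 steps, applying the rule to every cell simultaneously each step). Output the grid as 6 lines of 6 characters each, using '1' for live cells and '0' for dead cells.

Answer: 111000
010001
100000
001001
101000
000001

Derivation:
Simulating step by step:
Generation 0 (given above): 13 live cells
Generation 1: 18 live cells
101101
001100
001011
001011
000011
110110
Generation 2: 10 live cells
100001
100000
011001
100000
011000
010000
Generation 3: 11 live cells
110001
000000
010001
100000
111000
011000
Generation 4: 11 live cells
(generation 4 grid is the final answer)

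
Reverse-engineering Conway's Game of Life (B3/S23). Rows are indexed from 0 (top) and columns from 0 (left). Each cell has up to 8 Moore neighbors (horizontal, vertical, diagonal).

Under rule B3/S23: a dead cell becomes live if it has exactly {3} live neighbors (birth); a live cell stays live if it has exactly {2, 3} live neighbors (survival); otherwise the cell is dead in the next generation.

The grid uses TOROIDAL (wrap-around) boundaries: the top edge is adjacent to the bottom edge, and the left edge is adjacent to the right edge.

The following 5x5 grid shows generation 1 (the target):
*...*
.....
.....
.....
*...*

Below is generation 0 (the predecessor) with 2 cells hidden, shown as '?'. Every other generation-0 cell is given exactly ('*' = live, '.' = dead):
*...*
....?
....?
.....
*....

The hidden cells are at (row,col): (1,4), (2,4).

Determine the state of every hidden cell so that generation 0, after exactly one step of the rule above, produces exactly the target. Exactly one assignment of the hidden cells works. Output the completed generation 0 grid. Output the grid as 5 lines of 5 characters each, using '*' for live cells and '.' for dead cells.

Answer: *...*
.....
.....
.....
*....

Derivation:
Hidden generation-0 cells (in order): (1,4), (2,4).
A hidden cell only influences target cells in its own 3x3 neighborhood. Try each of the 2^2 = 4 assignments, step the completed generation 0 forward once under B3/S23, and compare with the target:
  (1,4)=. (2,4)=. -> step reproduces the target at every cell -> ACCEPT
  (1,4)=. (2,4)=* -> step gives (1,0)='*' but target has '.' -> reject
  (1,4)=* (2,4)=. -> step gives (1,0)='*' but target has '.' -> reject
  (1,4)=* (2,4)=* -> step gives (1,3)='*' but target has '.' -> reject
Unique solution: (1,4)=dead, (2,4)=dead.
Check: live-neighbor counts of every cell in the completed generation 0:
22012
21012
00000
11001
22013
Applying B3/S23 to generation 0 with these counts gives:
*...*
.....
.....
.....
*...*
which matches the target exactly.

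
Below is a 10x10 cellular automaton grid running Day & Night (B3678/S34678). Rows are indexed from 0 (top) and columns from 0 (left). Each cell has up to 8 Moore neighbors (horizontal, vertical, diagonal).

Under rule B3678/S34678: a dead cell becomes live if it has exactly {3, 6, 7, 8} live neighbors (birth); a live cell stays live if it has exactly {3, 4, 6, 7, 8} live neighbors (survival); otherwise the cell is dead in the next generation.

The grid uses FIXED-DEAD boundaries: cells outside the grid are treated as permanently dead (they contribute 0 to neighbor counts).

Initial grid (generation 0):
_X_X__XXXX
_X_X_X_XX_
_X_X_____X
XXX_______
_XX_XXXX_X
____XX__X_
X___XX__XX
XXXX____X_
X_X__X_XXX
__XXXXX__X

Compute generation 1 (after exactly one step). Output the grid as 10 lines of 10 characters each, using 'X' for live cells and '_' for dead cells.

Answer: ____X_XXX_
X_X____X__
_XX_X___X_
X___XXX_X_
XXX_XXX_X_
_X___X__X_
__X_XX_XXX
X_XX_XX___
_X_X_X_XXX
_X_XXXXX__

Derivation:
Simulating step by step:
Generation 0 (given above): 49 live cells
Generation 1: 49 live cells
(generation 1 grid is the final answer)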